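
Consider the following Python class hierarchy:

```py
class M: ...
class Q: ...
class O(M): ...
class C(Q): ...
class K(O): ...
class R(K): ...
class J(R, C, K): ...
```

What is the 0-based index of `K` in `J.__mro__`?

3

L[J] = J + merge(L[R], L[C], L[K], [R C K])
  take R:  [R K O M object] + [C Q object] + [K O M object] + [R C K]
  take C:  [K O M object] + [C Q object] + [K O M object] + [C K]
  take K:  [K O M object] + [Q object] + [K O M object] + [K]
  take O:  [O M object] + [Q object] + [O M object]
  take M:  [M object] + [Q object] + [M object]
  take Q:  [object] + [Q object] + [object]
  take object:  [object] + [object] + [object]
MRO: J R C K O M Q object
K sits at index 3.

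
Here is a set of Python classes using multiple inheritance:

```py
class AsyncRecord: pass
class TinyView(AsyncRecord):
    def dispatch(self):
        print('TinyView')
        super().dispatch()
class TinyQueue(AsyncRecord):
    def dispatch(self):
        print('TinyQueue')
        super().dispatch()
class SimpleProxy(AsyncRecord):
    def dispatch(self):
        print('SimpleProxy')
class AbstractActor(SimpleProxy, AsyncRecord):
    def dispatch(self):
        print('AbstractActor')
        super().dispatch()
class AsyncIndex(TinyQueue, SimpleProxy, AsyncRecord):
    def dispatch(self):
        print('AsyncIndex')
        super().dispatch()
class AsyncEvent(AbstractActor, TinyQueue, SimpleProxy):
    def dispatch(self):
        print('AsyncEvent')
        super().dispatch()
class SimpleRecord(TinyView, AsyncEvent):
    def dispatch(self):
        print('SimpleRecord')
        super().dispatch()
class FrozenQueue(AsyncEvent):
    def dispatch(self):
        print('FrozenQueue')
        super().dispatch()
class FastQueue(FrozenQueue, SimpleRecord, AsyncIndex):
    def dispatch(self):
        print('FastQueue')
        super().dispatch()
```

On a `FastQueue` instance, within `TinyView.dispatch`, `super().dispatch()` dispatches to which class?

AsyncEvent

L[FastQueue] = FastQueue + merge(L[FrozenQueue], L[SimpleRecord], L[AsyncIndex], [FrozenQueue SimpleRecord AsyncIndex])
  take FrozenQueue:  [FrozenQueue AsyncEvent AbstractActor TinyQueue SimpleProxy AsyncRecord object] + [SimpleRecord TinyView AsyncEvent AbstractActor TinyQueue SimpleProxy AsyncRecord object] + [AsyncIndex TinyQueue SimpleProxy AsyncRecord object] + [FrozenQueue SimpleRecord AsyncIndex]
  take SimpleRecord:  [AsyncEvent AbstractActor TinyQueue SimpleProxy AsyncRecord object] + [SimpleRecord TinyView AsyncEvent AbstractActor TinyQueue SimpleProxy AsyncRecord object] + [AsyncIndex TinyQueue SimpleProxy AsyncRecord object] + [SimpleRecord AsyncIndex]
  take TinyView:  [AsyncEvent AbstractActor TinyQueue SimpleProxy AsyncRecord object] + [TinyView AsyncEvent AbstractActor TinyQueue SimpleProxy AsyncRecord object] + [AsyncIndex TinyQueue SimpleProxy AsyncRecord object] + [AsyncIndex]
  take AsyncEvent:  [AsyncEvent AbstractActor TinyQueue SimpleProxy AsyncRecord object] + [AsyncEvent AbstractActor TinyQueue SimpleProxy AsyncRecord object] + [AsyncIndex TinyQueue SimpleProxy AsyncRecord object] + [AsyncIndex]
  take AbstractActor:  [AbstractActor TinyQueue SimpleProxy AsyncRecord object] + [AbstractActor TinyQueue SimpleProxy AsyncRecord object] + [AsyncIndex TinyQueue SimpleProxy AsyncRecord object] + [AsyncIndex]
  take AsyncIndex:  [TinyQueue SimpleProxy AsyncRecord object] + [TinyQueue SimpleProxy AsyncRecord object] + [AsyncIndex TinyQueue SimpleProxy AsyncRecord object] + [AsyncIndex]
  take TinyQueue:  [TinyQueue SimpleProxy AsyncRecord object] + [TinyQueue SimpleProxy AsyncRecord object] + [TinyQueue SimpleProxy AsyncRecord object]
  take SimpleProxy:  [SimpleProxy AsyncRecord object] + [SimpleProxy AsyncRecord object] + [SimpleProxy AsyncRecord object]
  take AsyncRecord:  [AsyncRecord object] + [AsyncRecord object] + [AsyncRecord object]
  take object:  [object] + [object] + [object]
MRO: FastQueue FrozenQueue SimpleRecord TinyView AsyncEvent AbstractActor AsyncIndex TinyQueue SimpleProxy AsyncRecord object
super() in TinyView.dispatch on a FastQueue instance goes to the class after TinyView in FastQueue's MRO: AsyncEvent.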